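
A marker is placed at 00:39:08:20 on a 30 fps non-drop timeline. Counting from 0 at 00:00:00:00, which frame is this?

70460

Total seconds to the label: (0 × 3600 + 39 × 60 + 8) = 2348.
Frame index = 2348 × 30 + 20 = 70460.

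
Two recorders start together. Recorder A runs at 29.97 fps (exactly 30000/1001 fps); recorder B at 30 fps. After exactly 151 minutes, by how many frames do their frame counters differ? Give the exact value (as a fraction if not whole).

151 min = 9060 s.
A emits 30000/1001 × 9060 = 271800000/1001 frames; B emits 30 × 9060 = 271800.
Difference = 271800/1001 frames (≈ 271.5285); B is ahead of A.

271800/1001 frames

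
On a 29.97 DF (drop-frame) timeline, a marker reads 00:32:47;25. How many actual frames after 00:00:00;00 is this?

As if non-drop at 30 labels/s: (0 × 3600 + 32 × 60 + 47) × 30 + 25 = 59035.
Minute boundaries passed: 32; those not divisible by 10: 32 − 3 = 29; dropped labels = 2 × 29 = 58.
Actual frame index = 59035 − 58 = 58977.

58977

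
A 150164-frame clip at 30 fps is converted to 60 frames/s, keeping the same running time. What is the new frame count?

300328 frames

Target frames = source frames × (target rate / source rate) = 150164 × (60)/(30) = 150164 × 2 = 300328.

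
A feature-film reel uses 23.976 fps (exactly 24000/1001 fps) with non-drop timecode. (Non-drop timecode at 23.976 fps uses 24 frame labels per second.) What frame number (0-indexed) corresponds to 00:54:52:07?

79015

Total seconds to the label: (0 × 3600 + 54 × 60 + 52) = 3292.
Frame index = 3292 × 24 + 7 = 79015.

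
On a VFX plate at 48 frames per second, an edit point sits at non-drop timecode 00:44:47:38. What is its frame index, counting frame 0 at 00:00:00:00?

frame 129014

Total seconds to the label: (0 × 3600 + 44 × 60 + 47) = 2687.
Frame index = 2687 × 48 + 38 = 129014.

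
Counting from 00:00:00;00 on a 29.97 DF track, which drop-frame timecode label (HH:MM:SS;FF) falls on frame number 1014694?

09:24:17;00

Ten DF minutes hold 17982 frames, so frame 1014694 lies in block 56 (frames 1006992–1024973) with 7702 frames into that block.
The block's first minute is 1800 frames and the rest 1798 each; 7702 frames reaches minute 4, so 56 × 18 + 4 × 2 = 1016 labels have been skipped so far.
Adding those back, label number 1014694 + 1016 = 1015710 at 30 labels/s is 33857 s + 0 f = 9 h 24 min 17 s frame 0, i.e. 09:24:17;00.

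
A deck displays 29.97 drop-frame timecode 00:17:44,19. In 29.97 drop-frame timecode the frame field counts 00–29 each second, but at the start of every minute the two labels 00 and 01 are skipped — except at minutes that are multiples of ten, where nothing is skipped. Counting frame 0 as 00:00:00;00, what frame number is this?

As if non-drop at 30 labels/s: (0 × 3600 + 17 × 60 + 44) × 30 + 19 = 31939.
Minute boundaries passed: 17; those not divisible by 10: 17 − 1 = 16; dropped labels = 2 × 16 = 32.
Actual frame index = 31939 − 32 = 31907.

31907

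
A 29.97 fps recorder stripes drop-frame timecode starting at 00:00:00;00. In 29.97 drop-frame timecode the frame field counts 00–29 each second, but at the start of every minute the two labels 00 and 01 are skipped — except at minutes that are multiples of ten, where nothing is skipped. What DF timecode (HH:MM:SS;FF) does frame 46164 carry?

00:25:40;10

Ten DF minutes hold 17982 frames, so frame 46164 lies in block 2 (frames 35964–53945) with 10200 frames into that block.
The block's first minute is 1800 frames and the rest 1798 each; 10200 frames reaches minute 5, so 2 × 18 + 5 × 2 = 46 labels have been skipped so far.
Adding those back, label number 46164 + 46 = 46210 at 30 labels/s is 1540 s + 10 f = 0 h 25 min 40 s frame 10, i.e. 00:25:40;10.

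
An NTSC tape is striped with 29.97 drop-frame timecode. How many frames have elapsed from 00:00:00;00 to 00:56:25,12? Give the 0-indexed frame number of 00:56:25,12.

101460

As if non-drop at 30 labels/s: (0 × 3600 + 56 × 60 + 25) × 30 + 12 = 101562.
Minute boundaries passed: 56; those not divisible by 10: 56 − 5 = 51; dropped labels = 2 × 51 = 102.
Actual frame index = 101562 − 102 = 101460.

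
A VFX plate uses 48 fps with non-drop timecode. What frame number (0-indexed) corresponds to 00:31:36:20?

frame 91028

Total seconds to the label: (0 × 3600 + 31 × 60 + 36) = 1896.
Frame index = 1896 × 48 + 20 = 91028.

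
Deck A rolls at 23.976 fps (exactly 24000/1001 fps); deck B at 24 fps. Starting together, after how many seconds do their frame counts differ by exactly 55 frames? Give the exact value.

The gap grows by |24 − 24000/1001| = 24/1001 frames per second.
Time for a 55-frame gap: 55 ÷ (24/1001) = 55055/24 s.

55055/24 seconds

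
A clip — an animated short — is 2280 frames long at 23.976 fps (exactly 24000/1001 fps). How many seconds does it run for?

Running time = 2280 / (24000/1001) = 95.095 s.

95.095 seconds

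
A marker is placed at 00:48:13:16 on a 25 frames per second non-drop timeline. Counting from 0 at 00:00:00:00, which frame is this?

Total seconds to the label: (0 × 3600 + 48 × 60 + 13) = 2893.
Frame index = 2893 × 25 + 16 = 72341.

frame 72341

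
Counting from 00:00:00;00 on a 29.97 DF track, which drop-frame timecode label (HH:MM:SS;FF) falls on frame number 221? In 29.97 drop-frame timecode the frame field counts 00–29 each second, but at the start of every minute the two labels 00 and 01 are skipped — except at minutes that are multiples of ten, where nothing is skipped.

00:00:07;11

Each 10-minute DF block holds 10 × 60 × 30 − 9 × 2 = 17982 frames. 221 ÷ 17982 → 0 full blocks, remainder 221.
Within the partial block the first minute is 1800 frames and each further minute 1798, so 0 further minute boundaries passed. Total skipped labels = 18 × 0 + 2 × 0 = 0.
Non-drop label index = 221 + 0 = 221; at 30 labels/s that is 00:00:07:11, i.e. DF 00:00:07;11.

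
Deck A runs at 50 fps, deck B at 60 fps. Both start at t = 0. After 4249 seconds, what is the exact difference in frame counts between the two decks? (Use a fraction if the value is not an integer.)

A emits 50 × 4249 = 212450 frames; B emits 60 × 4249 = 254940.
Difference = 42490 frames; B is ahead of A.

42490 frames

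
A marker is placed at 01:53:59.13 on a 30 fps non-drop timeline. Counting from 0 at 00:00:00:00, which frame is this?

205183

Total seconds to the label: (1 × 3600 + 53 × 60 + 59) = 6839.
Frame index = 6839 × 30 + 13 = 205183.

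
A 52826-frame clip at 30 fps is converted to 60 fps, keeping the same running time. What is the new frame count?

105652 frames

Target frames = source frames × (target rate / source rate) = 52826 × (60)/(30) = 52826 × 2 = 105652.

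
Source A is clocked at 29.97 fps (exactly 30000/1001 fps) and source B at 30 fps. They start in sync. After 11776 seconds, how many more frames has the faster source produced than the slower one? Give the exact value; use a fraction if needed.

353280/1001 frames

A emits 30000/1001 × 11776 = 353280000/1001 frames; B emits 30 × 11776 = 353280.
Difference = 353280/1001 frames (≈ 352.9271); B is ahead of A.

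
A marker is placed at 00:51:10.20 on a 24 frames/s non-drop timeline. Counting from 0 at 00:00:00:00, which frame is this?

73700

Total seconds to the label: (0 × 3600 + 51 × 60 + 10) = 3070.
Frame index = 3070 × 24 + 20 = 73700.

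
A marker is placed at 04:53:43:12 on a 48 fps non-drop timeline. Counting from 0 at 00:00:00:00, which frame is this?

845916

Total seconds to the label: (4 × 3600 + 53 × 60 + 43) = 17623.
Frame index = 17623 × 48 + 12 = 845916.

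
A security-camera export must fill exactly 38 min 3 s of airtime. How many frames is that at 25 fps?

38 min 3 s = 2283 s.
Frames = 2283 × 25 = 57075.

57075 frames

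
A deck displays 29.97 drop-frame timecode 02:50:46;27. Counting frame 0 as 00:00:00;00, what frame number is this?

As if non-drop at 30 labels/s: (2 × 3600 + 50 × 60 + 46) × 30 + 27 = 307407.
Minute boundaries passed: 170; those not divisible by 10: 170 − 17 = 153; dropped labels = 2 × 153 = 306.
Actual frame index = 307407 − 306 = 307101.

307101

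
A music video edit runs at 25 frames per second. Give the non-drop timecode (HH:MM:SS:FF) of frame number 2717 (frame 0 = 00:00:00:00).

00:01:48:17

2717 ÷ 25 = 108 full seconds, remainder 17 frames.
108 s = 0 h 1 min 48 s.
Timecode: 00:01:48:17.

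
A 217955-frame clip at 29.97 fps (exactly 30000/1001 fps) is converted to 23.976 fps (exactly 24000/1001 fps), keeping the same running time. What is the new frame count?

174364 frames

Target frames = source frames × (target rate / source rate) = 217955 × (24000/1001)/(30000/1001) = 217955 × 4/5 = 174364.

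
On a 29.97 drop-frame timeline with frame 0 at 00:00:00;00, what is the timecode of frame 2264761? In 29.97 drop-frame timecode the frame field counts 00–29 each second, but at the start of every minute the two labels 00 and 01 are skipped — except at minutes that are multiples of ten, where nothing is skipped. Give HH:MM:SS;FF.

Each 10-minute DF block holds 10 × 60 × 30 − 9 × 2 = 17982 frames. 2264761 ÷ 17982 → 125 full blocks, remainder 17011.
Within the partial block the first minute is 1800 frames and each further minute 1798, so 9 further minute boundaries passed. Total skipped labels = 18 × 125 + 2 × 9 = 2268.
Non-drop label index = 2264761 + 2268 = 2267029; at 30 labels/s that is 20:59:27:19, i.e. DF 20:59:27;19.

20:59:27;19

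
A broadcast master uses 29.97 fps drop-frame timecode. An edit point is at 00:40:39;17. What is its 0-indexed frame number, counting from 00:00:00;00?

73115

As if non-drop at 30 labels/s: (0 × 3600 + 40 × 60 + 39) × 30 + 17 = 73187.
Minute boundaries passed: 40; those not divisible by 10: 40 − 4 = 36; dropped labels = 2 × 36 = 72.
Actual frame index = 73187 − 72 = 73115.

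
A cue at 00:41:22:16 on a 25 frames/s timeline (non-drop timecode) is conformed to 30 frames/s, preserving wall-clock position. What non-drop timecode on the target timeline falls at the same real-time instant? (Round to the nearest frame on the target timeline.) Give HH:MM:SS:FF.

Source frame index: (0×3600 + 41×60 + 22) × 25 + 16 = 62066.
Real time: 62066 / (25) = 62066/25 s.
Target frame: (62066/25) × (30) = 372396/5 ≈ 74479.200 → 74479.
At 30 labels/s: frame 74479 → 00:41:22:19.

00:41:22:19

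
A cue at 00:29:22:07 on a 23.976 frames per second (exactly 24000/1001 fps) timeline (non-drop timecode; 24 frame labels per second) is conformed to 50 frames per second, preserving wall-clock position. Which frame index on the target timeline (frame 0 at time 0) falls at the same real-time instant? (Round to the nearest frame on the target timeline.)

frame 88203

Source frame index: (0×3600 + 29×60 + 22) × 24 + 7 = 42295.
Real time: 42295 / (24000/1001) = 8467459/4800 s.
Target frame: (8467459/4800) × (50) = 8467459/96 ≈ 88202.698 → 88203.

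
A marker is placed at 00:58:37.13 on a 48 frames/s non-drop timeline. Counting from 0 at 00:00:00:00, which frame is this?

Total seconds to the label: (0 × 3600 + 58 × 60 + 37) = 3517.
Frame index = 3517 × 48 + 13 = 168829.

frame 168829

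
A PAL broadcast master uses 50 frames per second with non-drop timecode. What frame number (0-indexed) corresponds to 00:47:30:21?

Total seconds to the label: (0 × 3600 + 47 × 60 + 30) = 2850.
Frame index = 2850 × 50 + 21 = 142521.

frame 142521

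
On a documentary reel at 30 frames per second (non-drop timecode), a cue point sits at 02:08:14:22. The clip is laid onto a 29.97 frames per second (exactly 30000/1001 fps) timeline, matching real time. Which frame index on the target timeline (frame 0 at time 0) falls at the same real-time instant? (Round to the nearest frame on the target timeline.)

frame 230611

Source frame index: (2×3600 + 8×60 + 14) × 30 + 22 = 230842.
Real time: 230842 / (30) = 115421/15 s.
Target frame: (115421/15) × (30000/1001) = 230842000/1001 ≈ 230611.389 → 230611.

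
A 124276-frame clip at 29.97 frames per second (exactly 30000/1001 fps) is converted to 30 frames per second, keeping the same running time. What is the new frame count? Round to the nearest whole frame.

Frames at target rate = 124276 × (30) / (30000/1001) = 31100069/250 ≈ 124400.276.
Nearest whole frame: 124400.

124400 frames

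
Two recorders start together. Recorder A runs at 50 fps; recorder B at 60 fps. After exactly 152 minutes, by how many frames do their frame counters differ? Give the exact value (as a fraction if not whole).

152 min = 9120 s.
A emits 50 × 9120 = 456000 frames; B emits 60 × 9120 = 547200.
Difference = 91200 frames; B is ahead of A.

91200 frames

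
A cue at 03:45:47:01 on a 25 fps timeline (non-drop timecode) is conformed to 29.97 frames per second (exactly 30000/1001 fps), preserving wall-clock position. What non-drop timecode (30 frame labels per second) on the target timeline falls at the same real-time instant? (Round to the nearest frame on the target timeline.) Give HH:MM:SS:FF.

Source frame index: (3×3600 + 45×60 + 47) × 25 + 1 = 338676.
Real time: 338676 / (25) = 338676/25 s.
Target frame: (338676/25) × (30000/1001) = 31262400/77 ≈ 406005.195 → 406005.
At 30 labels/s: frame 406005 → 03:45:33:15.

03:45:33:15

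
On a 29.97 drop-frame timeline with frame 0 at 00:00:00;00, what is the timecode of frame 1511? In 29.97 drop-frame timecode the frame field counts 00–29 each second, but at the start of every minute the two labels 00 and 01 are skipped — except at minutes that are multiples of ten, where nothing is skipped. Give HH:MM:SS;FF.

00:00:50;11

Each 10-minute DF block holds 10 × 60 × 30 − 9 × 2 = 17982 frames. 1511 ÷ 17982 → 0 full blocks, remainder 1511.
Within the partial block the first minute is 1800 frames and each further minute 1798, so 0 further minute boundaries passed. Total skipped labels = 18 × 0 + 2 × 0 = 0.
Non-drop label index = 1511 + 0 = 1511; at 30 labels/s that is 00:00:50:11, i.e. DF 00:00:50;11.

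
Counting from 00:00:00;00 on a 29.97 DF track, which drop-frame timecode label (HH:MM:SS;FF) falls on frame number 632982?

Each 10-minute DF block holds 10 × 60 × 30 − 9 × 2 = 17982 frames. 632982 ÷ 17982 → 35 full blocks, remainder 3612.
Within the partial block the first minute is 1800 frames and each further minute 1798, so 2 further minute boundaries passed. Total skipped labels = 18 × 35 + 2 × 2 = 634.
Non-drop label index = 632982 + 634 = 633616; at 30 labels/s that is 05:52:00:16, i.e. DF 05:52:00;16.

05:52:00;16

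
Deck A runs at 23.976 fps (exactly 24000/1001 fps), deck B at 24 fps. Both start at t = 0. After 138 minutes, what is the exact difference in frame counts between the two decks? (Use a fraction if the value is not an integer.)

138 min = 8280 s.
A emits 24000/1001 × 8280 = 198720000/1001 frames; B emits 24 × 8280 = 198720.
Difference = 198720/1001 frames (≈ 198.5215); B is ahead of A.

198720/1001 frames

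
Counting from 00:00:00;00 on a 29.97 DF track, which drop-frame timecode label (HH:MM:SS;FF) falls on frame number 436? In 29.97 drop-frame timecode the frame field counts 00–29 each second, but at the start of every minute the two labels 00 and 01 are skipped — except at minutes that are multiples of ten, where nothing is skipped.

Ten DF minutes hold 17982 frames, so frame 436 lies in block 0 (frames 0–17981) with 436 frames into that block.
The block's first minute is 1800 frames and the rest 1798 each; 436 frames reaches minute 0, so 0 × 18 + 0 × 2 = 0 labels have been skipped so far.
Adding those back, label number 436 + 0 = 436 at 30 labels/s is 14 s + 16 f = 0 h 0 min 14 s frame 16, i.e. 00:00:14;16.

00:00:14;16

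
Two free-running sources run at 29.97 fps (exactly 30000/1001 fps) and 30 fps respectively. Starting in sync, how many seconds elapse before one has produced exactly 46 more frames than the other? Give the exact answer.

The gap grows by |30 − 30000/1001| = 30/1001 frames per second.
Time for a 46-frame gap: 46 ÷ (30/1001) = 23023/15 s.

23023/15 seconds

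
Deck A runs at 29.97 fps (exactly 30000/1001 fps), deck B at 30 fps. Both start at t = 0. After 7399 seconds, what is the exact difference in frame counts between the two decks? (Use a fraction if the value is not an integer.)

31710/143 frames

A emits 30000/1001 × 7399 = 31710000/143 frames; B emits 30 × 7399 = 221970.
Difference = 31710/143 frames (≈ 221.7483); B is ahead of A.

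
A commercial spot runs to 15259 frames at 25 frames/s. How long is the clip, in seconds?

610.36 seconds

Running time = 15259 / (25) = 610.36 s.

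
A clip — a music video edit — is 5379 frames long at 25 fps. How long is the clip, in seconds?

215.16 seconds

Running time = 5379 / (25) = 215.16 s.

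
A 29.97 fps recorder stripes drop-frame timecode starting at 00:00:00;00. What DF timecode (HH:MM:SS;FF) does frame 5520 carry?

Each 10-minute DF block holds 10 × 60 × 30 − 9 × 2 = 17982 frames. 5520 ÷ 17982 → 0 full blocks, remainder 5520.
Within the partial block the first minute is 1800 frames and each further minute 1798, so 3 further minute boundaries passed. Total skipped labels = 18 × 0 + 2 × 3 = 6.
Non-drop label index = 5520 + 6 = 5526; at 30 labels/s that is 00:03:04:06, i.e. DF 00:03:04;06.

00:03:04;06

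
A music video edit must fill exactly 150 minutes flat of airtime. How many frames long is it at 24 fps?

216000 frames

150 min = 9000 s.
Frames = 9000 × 24 = 216000.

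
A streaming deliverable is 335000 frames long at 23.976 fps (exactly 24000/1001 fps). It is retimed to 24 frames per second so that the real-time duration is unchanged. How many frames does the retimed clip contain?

Target frames = source frames × (target rate / source rate) = 335000 × (24)/(24000/1001) = 335000 × 1001/1000 = 335335.

335335 frames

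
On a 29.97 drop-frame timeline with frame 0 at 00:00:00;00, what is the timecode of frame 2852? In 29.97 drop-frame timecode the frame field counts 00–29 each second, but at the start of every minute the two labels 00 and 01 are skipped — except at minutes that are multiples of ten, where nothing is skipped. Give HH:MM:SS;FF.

Ten DF minutes hold 17982 frames, so frame 2852 lies in block 0 (frames 0–17981) with 2852 frames into that block.
The block's first minute is 1800 frames and the rest 1798 each; 2852 frames reaches minute 1, so 0 × 18 + 1 × 2 = 2 labels have been skipped so far.
Adding those back, label number 2852 + 2 = 2854 at 30 labels/s is 95 s + 4 f = 0 h 1 min 35 s frame 4, i.e. 00:01:35;04.

00:01:35;04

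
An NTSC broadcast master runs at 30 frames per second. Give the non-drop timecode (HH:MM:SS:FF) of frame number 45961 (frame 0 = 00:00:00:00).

45961 ÷ 30 = 1532 full seconds, remainder 1 frame.
1532 s = 0 h 25 min 32 s.
Timecode: 00:25:32:01.

00:25:32:01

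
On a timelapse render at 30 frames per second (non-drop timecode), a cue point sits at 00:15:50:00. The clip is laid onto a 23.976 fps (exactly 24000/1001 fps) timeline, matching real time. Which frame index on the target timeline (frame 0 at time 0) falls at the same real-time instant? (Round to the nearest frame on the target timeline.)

frame 22777

Source frame index: (0×3600 + 15×60 + 50) × 30 + 0 = 28500.
Real time: 28500 / (30) = 950 s.
Target frame: (950) × (24000/1001) = 22800000/1001 ≈ 22777.223 → 22777.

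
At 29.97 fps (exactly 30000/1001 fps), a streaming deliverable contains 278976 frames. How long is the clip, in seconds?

9308.4992 seconds

Running time = 278976 / (30000/1001) = 9308.4992 s.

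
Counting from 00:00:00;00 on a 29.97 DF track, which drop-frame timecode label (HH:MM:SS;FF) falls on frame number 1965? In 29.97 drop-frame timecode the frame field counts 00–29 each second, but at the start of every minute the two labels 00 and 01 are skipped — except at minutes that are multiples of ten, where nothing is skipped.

00:01:05;17

Ten DF minutes hold 17982 frames, so frame 1965 lies in block 0 (frames 0–17981) with 1965 frames into that block.
The block's first minute is 1800 frames and the rest 1798 each; 1965 frames reaches minute 1, so 0 × 18 + 1 × 2 = 2 labels have been skipped so far.
Adding those back, label number 1965 + 2 = 1967 at 30 labels/s is 65 s + 17 f = 0 h 1 min 5 s frame 17, i.e. 00:01:05;17.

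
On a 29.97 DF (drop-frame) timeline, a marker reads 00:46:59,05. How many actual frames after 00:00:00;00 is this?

As if non-drop at 30 labels/s: (0 × 3600 + 46 × 60 + 59) × 30 + 5 = 84575.
Minute boundaries passed: 46; those not divisible by 10: 46 − 4 = 42; dropped labels = 2 × 42 = 84.
Actual frame index = 84575 − 84 = 84491.

84491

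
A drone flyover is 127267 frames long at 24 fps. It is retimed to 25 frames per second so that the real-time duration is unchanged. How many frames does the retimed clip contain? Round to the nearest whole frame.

Frames at target rate = 127267 × (25) / (24) = 3181675/24 ≈ 132569.792.
Nearest whole frame: 132570.

132570 frames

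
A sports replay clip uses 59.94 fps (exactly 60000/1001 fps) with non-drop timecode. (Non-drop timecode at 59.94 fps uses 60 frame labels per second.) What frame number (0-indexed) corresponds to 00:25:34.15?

frame 92055

Total seconds to the label: (0 × 3600 + 25 × 60 + 34) = 1534.
Frame index = 1534 × 60 + 15 = 92055.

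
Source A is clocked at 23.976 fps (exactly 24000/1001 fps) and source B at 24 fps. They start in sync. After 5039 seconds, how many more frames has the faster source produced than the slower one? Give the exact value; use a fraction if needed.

120936/1001 frames

A emits 24000/1001 × 5039 = 120936000/1001 frames; B emits 24 × 5039 = 120936.
Difference = 120936/1001 frames (≈ 120.8152); B is ahead of A.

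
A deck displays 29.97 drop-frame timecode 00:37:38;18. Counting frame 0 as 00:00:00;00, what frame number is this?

67690

As if non-drop at 30 labels/s: (0 × 3600 + 37 × 60 + 38) × 30 + 18 = 67758.
Minute boundaries passed: 37; those not divisible by 10: 37 − 3 = 34; dropped labels = 2 × 34 = 68.
Actual frame index = 67758 − 68 = 67690.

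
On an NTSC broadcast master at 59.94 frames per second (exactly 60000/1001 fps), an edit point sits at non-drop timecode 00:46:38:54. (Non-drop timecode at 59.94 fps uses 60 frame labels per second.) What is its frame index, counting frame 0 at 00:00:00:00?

Total seconds to the label: (0 × 3600 + 46 × 60 + 38) = 2798.
Frame index = 2798 × 60 + 54 = 167934.

frame 167934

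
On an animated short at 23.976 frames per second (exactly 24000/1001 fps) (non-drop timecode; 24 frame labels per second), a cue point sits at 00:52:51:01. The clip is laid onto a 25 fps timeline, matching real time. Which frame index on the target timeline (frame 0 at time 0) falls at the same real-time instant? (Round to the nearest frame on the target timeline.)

Source frame index: (0×3600 + 52×60 + 51) × 24 + 1 = 76105.
Real time: 76105 / (24000/1001) = 15236221/4800 s.
Target frame: (15236221/4800) × (25) = 15236221/192 ≈ 79355.318 → 79355.

frame 79355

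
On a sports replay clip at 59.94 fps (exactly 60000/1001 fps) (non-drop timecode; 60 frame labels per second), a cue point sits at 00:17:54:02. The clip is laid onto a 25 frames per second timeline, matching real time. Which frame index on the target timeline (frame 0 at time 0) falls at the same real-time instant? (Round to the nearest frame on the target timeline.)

frame 26878

Source frame index: (0×3600 + 17×60 + 54) × 60 + 2 = 64442.
Real time: 64442 / (60000/1001) = 32253221/30000 s.
Target frame: (32253221/30000) × (25) = 32253221/1200 ≈ 26877.684 → 26878.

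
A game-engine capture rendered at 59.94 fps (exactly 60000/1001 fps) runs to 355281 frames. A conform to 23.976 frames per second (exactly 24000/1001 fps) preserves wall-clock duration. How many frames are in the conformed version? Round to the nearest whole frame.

142112 frames

Frames at target rate = 355281 × (24000/1001) / (60000/1001) = 710562/5 ≈ 142112.400.
Nearest whole frame: 142112.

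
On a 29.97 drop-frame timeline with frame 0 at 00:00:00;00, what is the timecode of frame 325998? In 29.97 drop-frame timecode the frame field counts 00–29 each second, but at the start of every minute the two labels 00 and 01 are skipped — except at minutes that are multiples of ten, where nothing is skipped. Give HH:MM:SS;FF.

Each 10-minute DF block holds 10 × 60 × 30 − 9 × 2 = 17982 frames. 325998 ÷ 17982 → 18 full blocks, remainder 2322.
Within the partial block the first minute is 1800 frames and each further minute 1798, so 1 further minute boundary passed. Total skipped labels = 18 × 18 + 2 × 1 = 326.
Non-drop label index = 325998 + 326 = 326324; at 30 labels/s that is 03:01:17:14, i.e. DF 03:01:17;14.

03:01:17;14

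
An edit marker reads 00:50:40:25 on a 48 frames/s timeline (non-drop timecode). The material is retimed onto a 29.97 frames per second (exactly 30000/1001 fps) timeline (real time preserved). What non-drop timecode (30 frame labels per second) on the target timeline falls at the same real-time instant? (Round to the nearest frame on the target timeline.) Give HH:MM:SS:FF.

00:50:37:15

Source frame index: (0×3600 + 50×60 + 40) × 48 + 25 = 145945.
Real time: 145945 / (48) = 145945/48 s.
Target frame: (145945/48) × (30000/1001) = 91215625/1001 ≈ 91124.500 → 91125.
At 30 labels/s: frame 91125 → 00:50:37:15.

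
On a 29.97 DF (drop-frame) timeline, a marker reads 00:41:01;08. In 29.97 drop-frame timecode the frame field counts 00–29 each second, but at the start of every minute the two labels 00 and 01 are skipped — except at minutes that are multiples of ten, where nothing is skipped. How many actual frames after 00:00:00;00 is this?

73764

Complete 10-minute blocks: 4, each 17982 frames → 71928.
Remaining 1 whole minute in the current block: 1800 + 0 × 1798 = 1800 frames.
Within the current minute: 1 × 30 + 8 − 2 = 36 (labels ;00/;01 skipped at this minute). Total = 71928 + 1800 + 36 = 73764.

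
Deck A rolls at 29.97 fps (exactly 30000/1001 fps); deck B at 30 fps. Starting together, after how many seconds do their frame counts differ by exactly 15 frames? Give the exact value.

500.5 seconds

The gap grows by |30 − 30000/1001| = 30/1001 frames per second.
Time for a 15-frame gap: 15 ÷ (30/1001) = 500.5 s.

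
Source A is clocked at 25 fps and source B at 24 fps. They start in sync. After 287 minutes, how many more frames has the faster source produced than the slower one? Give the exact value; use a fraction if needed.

17220 frames

287 min = 17220 s.
A emits 25 × 17220 = 430500 frames; B emits 24 × 17220 = 413280.
Difference = 17220 frames; B is behind A.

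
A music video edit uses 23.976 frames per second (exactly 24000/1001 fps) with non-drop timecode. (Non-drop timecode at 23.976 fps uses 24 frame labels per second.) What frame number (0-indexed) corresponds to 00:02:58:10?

4282

Total seconds to the label: (0 × 3600 + 2 × 60 + 58) = 178.
Frame index = 178 × 24 + 10 = 4282.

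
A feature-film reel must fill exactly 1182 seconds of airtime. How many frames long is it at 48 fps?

Frames = 1182 × 48 = 56736.

56736 frames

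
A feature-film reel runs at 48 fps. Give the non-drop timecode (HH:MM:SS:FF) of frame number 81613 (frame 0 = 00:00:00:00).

00:28:20:13

81613 ÷ 48 = 1700 full seconds, remainder 13 frames.
1700 s = 0 h 28 min 20 s.
Timecode: 00:28:20:13.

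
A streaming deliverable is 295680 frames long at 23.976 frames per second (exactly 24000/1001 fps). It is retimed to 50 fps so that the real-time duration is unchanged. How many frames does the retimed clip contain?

Target frames = source frames × (target rate / source rate) = 295680 × (50)/(24000/1001) = 295680 × 1001/480 = 616616.

616616 frames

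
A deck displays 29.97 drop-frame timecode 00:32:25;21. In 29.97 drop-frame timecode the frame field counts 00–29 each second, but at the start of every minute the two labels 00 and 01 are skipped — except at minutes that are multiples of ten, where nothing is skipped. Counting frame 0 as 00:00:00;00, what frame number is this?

58313

As if non-drop at 30 labels/s: (0 × 3600 + 32 × 60 + 25) × 30 + 21 = 58371.
Minute boundaries passed: 32; those not divisible by 10: 32 − 3 = 29; dropped labels = 2 × 29 = 58.
Actual frame index = 58371 − 58 = 58313.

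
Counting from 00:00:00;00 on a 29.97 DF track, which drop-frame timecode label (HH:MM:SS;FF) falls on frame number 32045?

00:17:49;07

Ten DF minutes hold 17982 frames, so frame 32045 lies in block 1 (frames 17982–35963) with 14063 frames into that block.
The block's first minute is 1800 frames and the rest 1798 each; 14063 frames reaches minute 7, so 1 × 18 + 7 × 2 = 32 labels have been skipped so far.
Adding those back, label number 32045 + 32 = 32077 at 30 labels/s is 1069 s + 7 f = 0 h 17 min 49 s frame 7, i.e. 00:17:49;07.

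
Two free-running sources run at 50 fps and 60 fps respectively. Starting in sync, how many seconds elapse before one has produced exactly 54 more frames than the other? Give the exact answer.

5.4 seconds

The gap grows by |60 − 50| = 10 frames per second.
Time for a 54-frame gap: 54 ÷ (10) = 5.4 s.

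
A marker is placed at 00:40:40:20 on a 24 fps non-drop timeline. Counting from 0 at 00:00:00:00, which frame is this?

Total seconds to the label: (0 × 3600 + 40 × 60 + 40) = 2440.
Frame index = 2440 × 24 + 20 = 58580.

frame 58580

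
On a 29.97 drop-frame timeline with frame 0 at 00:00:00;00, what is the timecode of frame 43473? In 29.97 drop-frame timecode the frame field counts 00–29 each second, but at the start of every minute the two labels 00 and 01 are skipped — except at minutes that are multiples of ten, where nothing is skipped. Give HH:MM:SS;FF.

00:24:10;17

Each 10-minute DF block holds 10 × 60 × 30 − 9 × 2 = 17982 frames. 43473 ÷ 17982 → 2 full blocks, remainder 7509.
Within the partial block the first minute is 1800 frames and each further minute 1798, so 4 further minute boundaries passed. Total skipped labels = 18 × 2 + 2 × 4 = 44.
Non-drop label index = 43473 + 44 = 43517; at 30 labels/s that is 00:24:10:17, i.e. DF 00:24:10;17.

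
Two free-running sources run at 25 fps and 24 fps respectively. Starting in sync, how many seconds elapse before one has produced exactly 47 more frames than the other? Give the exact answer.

47 seconds

The gap grows by |24 − 25| = 1 frame per second.
Time for a 47-frame gap: 47 ÷ (1) = 47 s.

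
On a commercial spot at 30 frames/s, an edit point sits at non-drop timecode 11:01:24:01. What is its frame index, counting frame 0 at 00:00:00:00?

1190521

Total seconds to the label: (11 × 3600 + 1 × 60 + 24) = 39684.
Frame index = 39684 × 30 + 1 = 1190521.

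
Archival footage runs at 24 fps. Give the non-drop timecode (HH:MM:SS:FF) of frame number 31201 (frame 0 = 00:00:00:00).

00:21:40:01

31201 ÷ 24 = 1300 full seconds, remainder 1 frame.
1300 s = 0 h 21 min 40 s.
Timecode: 00:21:40:01.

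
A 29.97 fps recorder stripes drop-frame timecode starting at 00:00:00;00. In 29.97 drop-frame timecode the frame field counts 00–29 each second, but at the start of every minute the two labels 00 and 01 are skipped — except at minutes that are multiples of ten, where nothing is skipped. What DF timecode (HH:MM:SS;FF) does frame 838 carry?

Each 10-minute DF block holds 10 × 60 × 30 − 9 × 2 = 17982 frames. 838 ÷ 17982 → 0 full blocks, remainder 838.
Within the partial block the first minute is 1800 frames and each further minute 1798, so 0 further minute boundaries passed. Total skipped labels = 18 × 0 + 2 × 0 = 0.
Non-drop label index = 838 + 0 = 838; at 30 labels/s that is 00:00:27:28, i.e. DF 00:00:27;28.

00:00:27;28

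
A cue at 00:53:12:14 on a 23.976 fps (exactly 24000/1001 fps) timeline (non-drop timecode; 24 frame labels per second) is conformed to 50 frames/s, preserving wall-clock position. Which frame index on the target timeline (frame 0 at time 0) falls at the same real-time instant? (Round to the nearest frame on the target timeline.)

Source frame index: (0×3600 + 53×60 + 12) × 24 + 14 = 76622.
Real time: 76622 / (24000/1001) = 38349311/12000 s.
Target frame: (38349311/12000) × (50) = 38349311/240 ≈ 159788.796 → 159789.

frame 159789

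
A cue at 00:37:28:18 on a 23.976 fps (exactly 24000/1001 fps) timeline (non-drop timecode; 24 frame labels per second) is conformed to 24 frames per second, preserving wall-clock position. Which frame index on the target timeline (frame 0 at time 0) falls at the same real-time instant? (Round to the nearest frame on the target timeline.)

frame 54024

Source frame index: (0×3600 + 37×60 + 28) × 24 + 18 = 53970.
Real time: 53970 / (24000/1001) = 1800799/800 s.
Target frame: (1800799/800) × (24) = 5402397/100 ≈ 54023.970 → 54024.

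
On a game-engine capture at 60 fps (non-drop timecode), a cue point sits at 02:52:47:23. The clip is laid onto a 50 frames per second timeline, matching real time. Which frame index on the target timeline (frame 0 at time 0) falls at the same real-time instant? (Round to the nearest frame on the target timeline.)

Source frame index: (2×3600 + 52×60 + 47) × 60 + 23 = 622043.
Real time: 622043 / (60) = 622043/60 s.
Target frame: (622043/60) × (50) = 3110215/6 ≈ 518369.167 → 518369.

frame 518369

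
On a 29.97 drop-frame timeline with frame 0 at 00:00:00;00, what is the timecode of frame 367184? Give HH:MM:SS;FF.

03:24:11;22

Each 10-minute DF block holds 10 × 60 × 30 − 9 × 2 = 17982 frames. 367184 ÷ 17982 → 20 full blocks, remainder 7544.
Within the partial block the first minute is 1800 frames and each further minute 1798, so 4 further minute boundaries passed. Total skipped labels = 18 × 20 + 2 × 4 = 368.
Non-drop label index = 367184 + 368 = 367552; at 30 labels/s that is 03:24:11:22, i.e. DF 03:24:11;22.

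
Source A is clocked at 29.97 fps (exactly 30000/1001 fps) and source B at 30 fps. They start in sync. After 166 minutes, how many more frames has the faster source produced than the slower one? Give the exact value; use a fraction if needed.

298800/1001 frames

166 min = 9960 s.
A emits 30000/1001 × 9960 = 298800000/1001 frames; B emits 30 × 9960 = 298800.
Difference = 298800/1001 frames (≈ 298.5015); B is ahead of A.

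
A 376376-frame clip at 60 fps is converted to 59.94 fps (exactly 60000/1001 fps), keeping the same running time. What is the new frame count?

Target frames = source frames × (target rate / source rate) = 376376 × (60000/1001)/(60) = 376376 × 1000/1001 = 376000.

376000 frames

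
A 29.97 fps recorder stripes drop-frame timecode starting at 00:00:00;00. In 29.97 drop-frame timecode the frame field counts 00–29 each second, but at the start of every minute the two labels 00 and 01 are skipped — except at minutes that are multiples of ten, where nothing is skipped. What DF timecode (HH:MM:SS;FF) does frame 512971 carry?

04:45:16;05

Ten DF minutes hold 17982 frames, so frame 512971 lies in block 28 (frames 503496–521477) with 9475 frames into that block.
The block's first minute is 1800 frames and the rest 1798 each; 9475 frames reaches minute 5, so 28 × 18 + 5 × 2 = 514 labels have been skipped so far.
Adding those back, label number 512971 + 514 = 513485 at 30 labels/s is 17116 s + 5 f = 4 h 45 min 16 s frame 5, i.e. 04:45:16;05.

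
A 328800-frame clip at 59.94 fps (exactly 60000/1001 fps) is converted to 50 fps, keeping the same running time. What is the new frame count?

Target frames = source frames × (target rate / source rate) = 328800 × (50)/(60000/1001) = 328800 × 1001/1200 = 274274.

274274 frames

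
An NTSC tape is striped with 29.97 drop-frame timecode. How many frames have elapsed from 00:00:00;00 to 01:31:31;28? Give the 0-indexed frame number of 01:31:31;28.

164594

As if non-drop at 30 labels/s: (1 × 3600 + 31 × 60 + 31) × 30 + 28 = 164758.
Minute boundaries passed: 91; those not divisible by 10: 91 − 9 = 82; dropped labels = 2 × 82 = 164.
Actual frame index = 164758 − 164 = 164594.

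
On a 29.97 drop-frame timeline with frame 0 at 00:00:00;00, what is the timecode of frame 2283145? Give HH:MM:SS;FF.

21:09:41;01

Each 10-minute DF block holds 10 × 60 × 30 − 9 × 2 = 17982 frames. 2283145 ÷ 17982 → 126 full blocks, remainder 17413.
Within the partial block the first minute is 1800 frames and each further minute 1798, so 9 further minute boundaries passed. Total skipped labels = 18 × 126 + 2 × 9 = 2286.
Non-drop label index = 2283145 + 2286 = 2285431; at 30 labels/s that is 21:09:41:01, i.e. DF 21:09:41;01.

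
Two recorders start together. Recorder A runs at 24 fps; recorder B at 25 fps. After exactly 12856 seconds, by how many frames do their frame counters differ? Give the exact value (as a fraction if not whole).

12856 frames

A emits 24 × 12856 = 308544 frames; B emits 25 × 12856 = 321400.
Difference = 12856 frames; B is ahead of A.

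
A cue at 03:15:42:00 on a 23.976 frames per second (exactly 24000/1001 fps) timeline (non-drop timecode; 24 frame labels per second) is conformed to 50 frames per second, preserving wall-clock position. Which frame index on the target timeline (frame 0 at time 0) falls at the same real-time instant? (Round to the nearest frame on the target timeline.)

frame 587687

Source frame index: (3×3600 + 15×60 + 42) × 24 + 0 = 281808.
Real time: 281808 / (24000/1001) = 5876871/500 s.
Target frame: (5876871/500) × (50) = 5876871/10 ≈ 587687.100 → 587687.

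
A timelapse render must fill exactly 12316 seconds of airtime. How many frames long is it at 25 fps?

Frames = 12316 × 25 = 307900.

307900 frames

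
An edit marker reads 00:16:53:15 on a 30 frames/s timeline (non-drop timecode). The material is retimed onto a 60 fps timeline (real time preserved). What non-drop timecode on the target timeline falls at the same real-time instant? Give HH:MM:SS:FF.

00:16:53:30

Source frame index: (0×3600 + 16×60 + 53) × 30 + 15 = 30405.
Real time: 30405 / (30) = 2027/2 s.
Target frame: (2027/2) × (60) = 60810.
At 60 labels/s: frame 60810 → 00:16:53:30.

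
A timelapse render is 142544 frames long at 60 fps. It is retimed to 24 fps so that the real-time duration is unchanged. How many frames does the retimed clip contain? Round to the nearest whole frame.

Frames at target rate = 142544 × (24) / (60) = 285088/5 ≈ 57017.600.
Nearest whole frame: 57018.

57018 frames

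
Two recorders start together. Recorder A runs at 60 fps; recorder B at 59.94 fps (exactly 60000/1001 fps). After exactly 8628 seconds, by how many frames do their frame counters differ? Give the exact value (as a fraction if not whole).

A emits 60 × 8628 = 517680 frames; B emits 60000/1001 × 8628 = 517680000/1001.
Difference = 517680/1001 frames (≈ 517.1628); B is behind A.

517680/1001 frames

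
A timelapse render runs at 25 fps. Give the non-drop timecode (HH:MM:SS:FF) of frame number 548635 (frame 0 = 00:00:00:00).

548635 ÷ 25 = 21945 full seconds, remainder 10 frames.
21945 s = 6 h 5 min 45 s.
Timecode: 06:05:45:10.

06:05:45:10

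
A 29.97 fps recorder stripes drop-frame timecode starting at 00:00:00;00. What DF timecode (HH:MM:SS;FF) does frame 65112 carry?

00:36:12;18

Each 10-minute DF block holds 10 × 60 × 30 − 9 × 2 = 17982 frames. 65112 ÷ 17982 → 3 full blocks, remainder 11166.
Within the partial block the first minute is 1800 frames and each further minute 1798, so 6 further minute boundaries passed. Total skipped labels = 18 × 3 + 2 × 6 = 66.
Non-drop label index = 65112 + 66 = 65178; at 30 labels/s that is 00:36:12:18, i.e. DF 00:36:12;18.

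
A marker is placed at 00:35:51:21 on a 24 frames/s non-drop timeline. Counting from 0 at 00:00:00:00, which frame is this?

frame 51645

Total seconds to the label: (0 × 3600 + 35 × 60 + 51) = 2151.
Frame index = 2151 × 24 + 21 = 51645.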